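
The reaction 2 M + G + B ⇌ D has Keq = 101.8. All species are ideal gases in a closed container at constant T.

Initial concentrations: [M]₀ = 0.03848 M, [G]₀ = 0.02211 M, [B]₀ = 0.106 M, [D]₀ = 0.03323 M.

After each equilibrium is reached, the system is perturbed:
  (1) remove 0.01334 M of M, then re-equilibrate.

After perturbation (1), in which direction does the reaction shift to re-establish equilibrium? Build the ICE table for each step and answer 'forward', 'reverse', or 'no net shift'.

Q₀ = 9576 vs Keq = 101.8 ⇒ Q>K, reverse
Step 1:
                    M           G           B           D
  I           0.03848     0.02211       0.106     0.03323
  C           0.05477     0.02739     0.02739    -0.02739
  E           0.09325      0.0495      0.1334    0.005844
  solve Keq expr → x = -0.02739; check Q = 101.8
Then remove 0.01334 M of M.
Step 2:
                    M           G           B           D
  I           0.07991      0.0495      0.1334    0.005844
  C          0.002309    0.001155    0.001155   -0.001155
  E           0.08222     0.05065      0.1345     0.00469
  solve Keq expr → x = -0.001155; check Q = 101.8

Direction: reverse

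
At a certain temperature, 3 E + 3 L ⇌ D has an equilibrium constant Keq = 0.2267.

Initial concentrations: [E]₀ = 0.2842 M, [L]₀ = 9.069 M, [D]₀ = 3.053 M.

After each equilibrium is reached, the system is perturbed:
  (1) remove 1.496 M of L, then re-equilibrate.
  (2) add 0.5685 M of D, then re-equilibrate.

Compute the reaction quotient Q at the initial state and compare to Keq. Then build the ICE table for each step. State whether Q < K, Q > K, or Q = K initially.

Q₀ = 0.1783 vs Keq = 0.2267 ⇒ Q<K, forward
Step 1:
                    E           L           D
  init         0.2842       9.069       3.053
  Δ          -0.02105    -0.02105    0.007016
  eq           0.2632       9.048        3.06
  solve Keq expr → x = 0.007016; check Q = 0.2267
Then remove 1.496 M of L.
Step 2:
                    E           L           D
  init         0.2632       7.552        3.06
  Δ           0.04951     0.04951     -0.0165
  eq           0.3127       7.601       3.044
  solve Keq expr → x = -0.0165; check Q = 0.2267
Then add 0.5685 M of D.
Step 3:
                    E           L           D
  init         0.3127       7.601       3.612
  Δ           0.01743     0.01743   -0.005811
  eq           0.3301       7.619       3.606
  solve Keq expr → x = -0.005811; check Q = 0.2267

Q₀ = 0.1783; Q < K (proceeds forward)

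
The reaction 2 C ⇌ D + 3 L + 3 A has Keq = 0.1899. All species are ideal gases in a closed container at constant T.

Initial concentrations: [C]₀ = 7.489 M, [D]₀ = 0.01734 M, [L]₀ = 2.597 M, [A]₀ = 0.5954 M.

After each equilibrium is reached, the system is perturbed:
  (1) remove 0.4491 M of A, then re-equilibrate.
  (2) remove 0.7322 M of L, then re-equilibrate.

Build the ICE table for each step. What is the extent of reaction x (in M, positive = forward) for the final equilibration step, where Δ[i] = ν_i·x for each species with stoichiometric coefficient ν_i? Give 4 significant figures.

x = 0.04533 M

Q₀ = 0.001143 vs Keq = 0.1899 ⇒ Q<K, forward
Step 1:
                   C          D          L          A
  init         7.489    0.01734      2.597     0.5954
  Δ          -0.3697     0.1849     0.5546     0.5546
  eq           7.119     0.2022      3.152       1.15
  solve Keq expr → x = 0.1849; check Q = 0.1899
Then remove 0.4491 M of A.
Step 2:
                   C          D          L          A
  init         7.119     0.2022      3.152     0.7009
  Δ          -0.1604    0.08019     0.2406     0.2406
  eq           6.959     0.2824      3.392     0.9414
  solve Keq expr → x = 0.08019; check Q = 0.1899
Then remove 0.7322 M of L.
Step 3:
                   C          D          L          A
  init         6.959     0.2824       2.66     0.9414
  Δ         -0.09066    0.04533      0.136      0.136
  eq           6.868     0.3277      2.796      1.077
  solve Keq expr → x = 0.04533; check Q = 0.1899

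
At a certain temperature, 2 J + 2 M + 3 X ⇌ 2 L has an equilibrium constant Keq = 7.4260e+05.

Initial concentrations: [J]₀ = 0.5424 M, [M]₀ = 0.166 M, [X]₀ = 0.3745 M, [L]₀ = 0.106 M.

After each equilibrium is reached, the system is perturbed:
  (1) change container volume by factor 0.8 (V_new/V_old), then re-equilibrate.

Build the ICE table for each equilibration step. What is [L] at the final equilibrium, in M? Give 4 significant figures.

Q₀ = 26.39 vs Keq = 7.4260e+05 ⇒ Q<K, forward
Step 1:
                   J          M          X          L
  init        0.5424      0.166     0.3745      0.106
  Δ          -0.1522    -0.1522    -0.2284     0.1522
  eq          0.3902    0.01375     0.1461     0.2582
  solve Keq expr → x = 0.07612; check Q = 7.4260e+05
Then change container volume by factor 0.8 (V_new/V_old).
Step 2:
                   J          M          X          L
  init        0.4877    0.01719     0.1827     0.3228
  Δ        -0.006203  -0.006203  -0.009304   0.006203
  eq          0.4815    0.01099     0.1734      0.329
  solve Keq expr → x = 0.003101; check Q = 7.4260e+05

[L]_eq = 0.329 M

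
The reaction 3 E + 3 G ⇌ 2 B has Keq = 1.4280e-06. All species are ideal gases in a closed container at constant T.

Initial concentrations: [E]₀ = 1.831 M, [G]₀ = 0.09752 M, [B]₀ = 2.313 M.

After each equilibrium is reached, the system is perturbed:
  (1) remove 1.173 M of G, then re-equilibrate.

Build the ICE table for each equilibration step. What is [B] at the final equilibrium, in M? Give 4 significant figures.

[B]_eq = 0.05038 M

Q₀ = 939.7 vs Keq = 1.4280e-06 ⇒ Q>K, reverse
Step 1:
                  E         G         B
  Initial     1.831   0.09752     2.313
  Change      3.336     3.336    -2.224
  Equil       5.167     3.433   0.08927
  solve Keq expr → x = -1.112; check Q = 1.4280e-06
Then remove 1.173 M of G.
Step 2:
                  E         G         B
  Initial     5.167      2.26   0.08927
  Change    0.05833   0.05833  -0.03889
  Equil       5.225     2.318   0.05038
  solve Keq expr → x = -0.01944; check Q = 1.4280e-06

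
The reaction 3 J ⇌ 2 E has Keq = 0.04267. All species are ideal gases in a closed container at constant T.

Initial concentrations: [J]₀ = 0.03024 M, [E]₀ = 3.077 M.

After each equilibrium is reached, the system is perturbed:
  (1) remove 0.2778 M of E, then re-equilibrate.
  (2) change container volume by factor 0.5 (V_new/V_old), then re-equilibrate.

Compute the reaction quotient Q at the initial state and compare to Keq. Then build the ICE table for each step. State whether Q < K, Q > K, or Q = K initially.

Q₀ = 3.4238e+05; Q > K (proceeds reverse)

Q₀ = 3.4238e+05 vs Keq = 0.04267 ⇒ Q>K, reverse
Step 1:
                   J          E
  Initial    0.03024      3.077
  Change        2.99     -1.993
  Equil         3.02      1.084
  solve Keq expr → x = -0.9965; check Q = 0.04267
Then remove 0.2778 M of E.
Step 2:
                   J          E
  Initial       3.02     0.8062
  Change     -0.2325      0.155
  Equil        2.787     0.9612
  solve Keq expr → x = 0.07752; check Q = 0.04267
Then change container volume by factor 0.5 (V_new/V_old).
Step 3:
                   J          E
  Initial      5.574      1.922
  Change     -0.5775      0.385
  Equil        4.997      2.307
  solve Keq expr → x = 0.1925; check Q = 0.04267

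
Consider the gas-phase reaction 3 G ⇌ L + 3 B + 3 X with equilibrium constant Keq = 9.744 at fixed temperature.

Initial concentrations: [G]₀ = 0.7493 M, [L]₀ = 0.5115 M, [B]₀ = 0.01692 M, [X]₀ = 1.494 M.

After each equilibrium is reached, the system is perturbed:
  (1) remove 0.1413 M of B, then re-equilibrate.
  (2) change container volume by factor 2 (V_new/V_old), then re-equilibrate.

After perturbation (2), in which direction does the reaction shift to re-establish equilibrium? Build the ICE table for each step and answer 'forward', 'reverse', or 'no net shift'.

Q₀ = 1.9640e-05 vs Keq = 9.744 ⇒ Q<K, forward
Step 1:
                    G           L           B           X
  init         0.7493      0.5115     0.01692       1.494
  Δ            -0.415      0.1383       0.415       0.415
  eq           0.3343      0.6498      0.4319       1.909
  solve Keq expr → x = 0.1383; check Q = 9.744
Then remove 0.1413 M of B.
Step 2:
                    G           L           B           X
  init         0.3343      0.6498      0.2906       1.909
  Δ          -0.05577     0.01859     0.05577     0.05577
  eq           0.2786      0.6684      0.3464       1.965
  solve Keq expr → x = 0.01859; check Q = 9.744
Then change container volume by factor 2 (V_new/V_old).
Step 3:
                    G           L           B           X
  init         0.1393      0.3342      0.1732      0.9824
  Δ          -0.05915     0.01972     0.05915     0.05915
  eq          0.08013      0.3539      0.2323       1.042
  solve Keq expr → x = 0.01972; check Q = 9.744

Direction: forward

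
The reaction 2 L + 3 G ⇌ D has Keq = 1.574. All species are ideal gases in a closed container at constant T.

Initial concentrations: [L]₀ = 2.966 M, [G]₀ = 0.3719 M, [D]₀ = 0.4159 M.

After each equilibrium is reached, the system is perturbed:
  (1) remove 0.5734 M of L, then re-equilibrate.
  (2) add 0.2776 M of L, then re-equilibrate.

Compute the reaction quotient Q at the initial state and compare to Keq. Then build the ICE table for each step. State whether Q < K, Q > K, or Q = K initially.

Q₀ = 0.9191; Q < K (proceeds forward)

Q₀ = 0.9191 vs Keq = 1.574 ⇒ Q<K, forward
Step 1:
                  L         G         D
  I           2.966    0.3719    0.4159
  C        -0.03603  -0.05405   0.01802
  E            2.93    0.3179    0.4339
  solve Keq expr → x = 0.01802; check Q = 1.574
Then remove 0.5734 M of L.
Step 2:
                  L         G         D
  I           2.357    0.3179    0.4339
  C         0.02847   0.04271  -0.01424
  E           2.385    0.3606    0.4197
  solve Keq expr → x = -0.01424; check Q = 1.574
Then add 0.2776 M of L.
Step 3:
                  L         G         D
  I           2.663    0.3606    0.4197
  C        -0.01486  -0.02229  0.007431
  E           2.648    0.3383    0.4271
  solve Keq expr → x = 0.007431; check Q = 1.574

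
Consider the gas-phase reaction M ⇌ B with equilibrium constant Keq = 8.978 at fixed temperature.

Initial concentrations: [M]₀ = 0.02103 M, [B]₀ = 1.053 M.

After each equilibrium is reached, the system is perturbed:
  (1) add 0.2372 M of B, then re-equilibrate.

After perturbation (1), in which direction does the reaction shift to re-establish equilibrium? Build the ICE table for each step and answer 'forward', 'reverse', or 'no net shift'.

Direction: reverse

Q₀ = 50.07 vs Keq = 8.978 ⇒ Q>K, reverse
Step 1:
                   M          B
  I          0.02103      1.053
  C          0.08661   -0.08661
  E           0.1076     0.9664
  solve Keq expr → x = -0.08661; check Q = 8.978
Then add 0.2372 M of B.
Step 2:
                   M          B
  I           0.1076      1.204
  C          0.02377   -0.02377
  E           0.1314       1.18
  solve Keq expr → x = -0.02377; check Q = 8.978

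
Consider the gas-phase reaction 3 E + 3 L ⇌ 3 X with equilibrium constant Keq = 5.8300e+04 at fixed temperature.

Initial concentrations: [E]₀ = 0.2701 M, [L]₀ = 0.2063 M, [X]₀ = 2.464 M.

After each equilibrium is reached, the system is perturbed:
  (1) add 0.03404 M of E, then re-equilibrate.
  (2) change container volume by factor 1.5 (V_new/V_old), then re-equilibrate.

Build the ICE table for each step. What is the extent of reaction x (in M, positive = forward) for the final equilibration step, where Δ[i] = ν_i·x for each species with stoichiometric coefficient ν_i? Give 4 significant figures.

Q₀ = 8.6467e+04 vs Keq = 5.8300e+04 ⇒ Q>K, reverse
Step 1:
                   E          L          X
  init        0.2701     0.2063      2.464
  Δ          0.01512    0.01512   -0.01512
  eq          0.2852     0.2214      2.449
  solve Keq expr → x = -0.005041; check Q = 5.8300e+04
Then add 0.03404 M of E.
Step 2:
                   E          L          X
  init        0.3193     0.2214      2.449
  Δ         -0.01363   -0.01363    0.01363
  eq          0.3056     0.2078      2.463
  solve Keq expr → x = 0.004545; check Q = 5.8300e+04
Then change container volume by factor 1.5 (V_new/V_old).
Step 3:
                   E          L          X
  init        0.2038     0.1385      1.642
  Δ          0.03501    0.03501   -0.03501
  eq          0.2388     0.1735      1.607
  solve Keq expr → x = -0.01167; check Q = 5.8300e+04

x = -0.01167 M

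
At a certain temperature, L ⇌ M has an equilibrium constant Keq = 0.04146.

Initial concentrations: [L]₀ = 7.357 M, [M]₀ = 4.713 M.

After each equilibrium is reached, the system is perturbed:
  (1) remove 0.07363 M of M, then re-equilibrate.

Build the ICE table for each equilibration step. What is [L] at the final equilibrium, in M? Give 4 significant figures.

[L]_eq = 11.52 M

Q₀ = 0.6406 vs Keq = 0.04146 ⇒ Q>K, reverse
Step 1:
                    L           M
  init          7.357       4.713
  Δ             4.232      -4.232
  eq            11.59      0.4805
  solve Keq expr → x = -4.232; check Q = 0.04146
Then remove 0.07363 M of M.
Step 2:
                    L           M
  init          11.59      0.4069
  Δ           -0.0707      0.0707
  eq            11.52      0.4776
  solve Keq expr → x = 0.0707; check Q = 0.04146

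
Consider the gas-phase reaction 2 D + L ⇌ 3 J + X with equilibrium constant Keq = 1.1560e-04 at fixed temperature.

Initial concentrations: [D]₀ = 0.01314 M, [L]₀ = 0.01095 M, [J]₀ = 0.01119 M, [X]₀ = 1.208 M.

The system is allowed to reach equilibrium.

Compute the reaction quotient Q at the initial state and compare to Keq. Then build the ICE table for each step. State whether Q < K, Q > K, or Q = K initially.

Q₀ = 0.8953; Q > K (proceeds reverse)

Q₀ = 0.8953 vs Keq = 1.1560e-04 ⇒ Q>K, reverse
Step 1:
                  D         L         J         X
  Initial   0.01314   0.01095   0.01119     1.208
  Change   0.006912  0.003456  -0.01037 -0.003456
  Equil     0.02005   0.01441 8.2223e-04     1.205
  solve Keq expr → x = -0.003456; check Q = 1.1560e-04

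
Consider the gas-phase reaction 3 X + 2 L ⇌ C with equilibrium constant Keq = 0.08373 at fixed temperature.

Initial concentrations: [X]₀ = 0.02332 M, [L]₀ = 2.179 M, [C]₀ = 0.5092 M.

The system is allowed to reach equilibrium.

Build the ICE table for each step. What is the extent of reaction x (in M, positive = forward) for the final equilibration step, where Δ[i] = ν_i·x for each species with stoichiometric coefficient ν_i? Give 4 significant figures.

x = -0.2459 M

Q₀ = 8456 vs Keq = 0.08373 ⇒ Q>K, reverse
Step 1:
                  X         L         C
  I         0.02332     2.179    0.5092
  C          0.7377    0.4918   -0.2459
  E          0.7611     2.671    0.2633
  solve Keq expr → x = -0.2459; check Q = 0.08373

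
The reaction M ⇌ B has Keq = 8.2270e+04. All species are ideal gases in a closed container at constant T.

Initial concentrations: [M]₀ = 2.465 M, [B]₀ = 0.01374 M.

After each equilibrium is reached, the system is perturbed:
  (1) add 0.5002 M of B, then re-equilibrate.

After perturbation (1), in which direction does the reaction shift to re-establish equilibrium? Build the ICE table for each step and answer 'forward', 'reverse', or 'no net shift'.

Direction: reverse

Q₀ = 0.005574 vs Keq = 8.2270e+04 ⇒ Q<K, forward
Step 1:
                   M          B
  init         2.465    0.01374
  Δ           -2.465      2.465
  eq      3.0129e-05      2.479
  solve Keq expr → x = 2.465; check Q = 8.2270e+04
Then add 0.5002 M of B.
Step 2:
                   M          B
  init    3.0129e-05      2.979
  Δ       6.0799e-06 -6.0799e-06
  eq      3.6209e-05      2.979
  solve Keq expr → x = -6.0799e-06; check Q = 8.2270e+04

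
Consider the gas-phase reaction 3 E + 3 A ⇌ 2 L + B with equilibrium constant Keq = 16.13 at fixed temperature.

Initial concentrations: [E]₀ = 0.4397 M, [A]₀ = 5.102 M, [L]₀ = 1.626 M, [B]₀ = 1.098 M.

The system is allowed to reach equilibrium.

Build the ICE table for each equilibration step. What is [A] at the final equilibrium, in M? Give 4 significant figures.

[A]_eq = 4.794 M

Q₀ = 0.2571 vs Keq = 16.13 ⇒ Q<K, forward
Step 1:
                    E           A           L           B
  I            0.4397       5.102       1.626       1.098
  C           -0.3083     -0.3083      0.2056      0.1028
  E            0.1314       4.794       1.832       1.201
  solve Keq expr → x = 0.1028; check Q = 16.13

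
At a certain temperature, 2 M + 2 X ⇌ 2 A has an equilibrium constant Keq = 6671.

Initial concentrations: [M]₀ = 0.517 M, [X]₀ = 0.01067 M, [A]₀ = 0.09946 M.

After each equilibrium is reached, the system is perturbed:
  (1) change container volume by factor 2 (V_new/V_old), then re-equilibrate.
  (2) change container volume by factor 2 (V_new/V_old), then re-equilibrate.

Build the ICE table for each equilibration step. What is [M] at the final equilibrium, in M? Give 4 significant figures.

[M]_eq = 0.129 M

Q₀ = 325.1 vs Keq = 6671 ⇒ Q<K, forward
Step 1:
                  M         X         A
  init        0.517   0.01067   0.09946
  Δ       -0.008083 -0.008083  0.008083
  eq         0.5089  0.002587    0.1075
  solve Keq expr → x = 0.004041; check Q = 6671
Then change container volume by factor 2 (V_new/V_old).
Step 2:
                  M         X         A
  init       0.2545  0.001294   0.05377
  Δ        0.001223  0.001223 -0.001223
  eq         0.2557  0.002516   0.05255
  solve Keq expr → x = -6.1135e-04; check Q = 6671
Then change container volume by factor 2 (V_new/V_old).
Step 3:
                  M         X         A
  init       0.1278  0.001258   0.02627
  Δ        0.001129  0.001129 -0.001129
  eq          0.129  0.002387   0.02515
  solve Keq expr → x = -5.6448e-04; check Q = 6671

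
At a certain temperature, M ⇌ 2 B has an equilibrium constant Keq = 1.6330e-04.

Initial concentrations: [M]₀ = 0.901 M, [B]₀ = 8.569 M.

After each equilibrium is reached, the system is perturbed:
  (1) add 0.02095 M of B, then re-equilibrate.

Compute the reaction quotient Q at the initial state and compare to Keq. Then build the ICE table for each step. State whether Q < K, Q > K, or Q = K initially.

Q₀ = 81.5 vs Keq = 1.6330e-04 ⇒ Q>K, reverse
Step 1:
                    M           B
  I             0.901       8.569
  C              4.27       -8.54
  E             5.171     0.02906
  solve Keq expr → x = -4.27; check Q = 1.6330e-04
Then add 0.02095 M of B.
Step 2:
                    M           B
  I             5.171     0.05001
  C           0.01046    -0.02092
  E             5.181     0.02909
  solve Keq expr → x = -0.01046; check Q = 1.6330e-04

Q₀ = 81.5; Q > K (proceeds reverse)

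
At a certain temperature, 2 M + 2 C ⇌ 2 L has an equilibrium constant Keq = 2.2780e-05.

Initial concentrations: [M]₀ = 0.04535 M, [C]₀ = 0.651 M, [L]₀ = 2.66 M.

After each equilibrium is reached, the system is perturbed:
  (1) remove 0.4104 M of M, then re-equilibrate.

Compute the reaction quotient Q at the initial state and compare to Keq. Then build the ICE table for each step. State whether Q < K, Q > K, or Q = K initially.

Q₀ = 8118; Q > K (proceeds reverse)

Q₀ = 8118 vs Keq = 2.2780e-05 ⇒ Q>K, reverse
Step 1:
                   M          C          L
  init       0.04535      0.651       2.66
  Δ            2.618      2.618     -2.618
  eq           2.664      3.269    0.04157
  solve Keq expr → x = -1.309; check Q = 2.2780e-05
Then remove 0.4104 M of M.
Step 2:
                   M          C          L
  init         2.253      3.269    0.04157
  Δ         0.006239   0.006239  -0.006239
  eq            2.26      3.276    0.03533
  solve Keq expr → x = -0.00312; check Q = 2.2780e-05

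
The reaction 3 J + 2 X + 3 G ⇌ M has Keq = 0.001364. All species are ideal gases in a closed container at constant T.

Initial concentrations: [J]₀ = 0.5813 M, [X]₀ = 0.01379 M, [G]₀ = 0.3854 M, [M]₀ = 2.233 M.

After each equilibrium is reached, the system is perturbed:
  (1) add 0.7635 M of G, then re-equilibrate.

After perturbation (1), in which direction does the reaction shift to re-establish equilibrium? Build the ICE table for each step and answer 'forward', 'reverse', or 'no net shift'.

Direction: forward

Q₀ = 1.0443e+06 vs Keq = 0.001364 ⇒ Q>K, reverse
Step 1:
                   J          X          G          M
  I           0.5813    0.01379     0.3854      2.233
  C             2.29      1.527       2.29    -0.7635
  E            2.872      1.541      2.676       1.47
  solve Keq expr → x = -0.7635; check Q = 0.001364
Then add 0.7635 M of G.
Step 2:
                   J          X          G          M
  I            2.872      1.541      3.439       1.47
  C          -0.2406    -0.1604    -0.2406     0.0802
  E            2.631       1.38      3.199       1.55
  solve Keq expr → x = 0.0802; check Q = 0.001364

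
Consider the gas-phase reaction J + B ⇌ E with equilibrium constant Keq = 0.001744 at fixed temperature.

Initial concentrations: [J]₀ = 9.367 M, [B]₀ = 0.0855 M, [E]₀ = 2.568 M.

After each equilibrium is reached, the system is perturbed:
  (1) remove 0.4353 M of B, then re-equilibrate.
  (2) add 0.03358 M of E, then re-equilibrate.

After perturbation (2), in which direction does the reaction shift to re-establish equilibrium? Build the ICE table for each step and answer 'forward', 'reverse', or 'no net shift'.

Direction: reverse

Q₀ = 3.206 vs Keq = 0.001744 ⇒ Q>K, reverse
Step 1:
                   J          B          E
  Initial      9.367     0.0855      2.568
  Change       2.514      2.514     -2.514
  Equil        11.88        2.6    0.05387
  solve Keq expr → x = -2.514; check Q = 0.001744
Then remove 0.4353 M of B.
Step 2:
                   J          B          E
  Initial      11.88      2.164    0.05387
  Change    0.008804   0.008804  -0.008804
  Equil        11.89      2.173    0.04506
  solve Keq expr → x = -0.008804; check Q = 0.001744
Then add 0.03358 M of E.
Step 3:
                   J          B          E
  Initial      11.89      2.173    0.07864
  Change     0.03277    0.03277   -0.03277
  Equil        11.92      2.206    0.04587
  solve Keq expr → x = -0.03277; check Q = 0.001744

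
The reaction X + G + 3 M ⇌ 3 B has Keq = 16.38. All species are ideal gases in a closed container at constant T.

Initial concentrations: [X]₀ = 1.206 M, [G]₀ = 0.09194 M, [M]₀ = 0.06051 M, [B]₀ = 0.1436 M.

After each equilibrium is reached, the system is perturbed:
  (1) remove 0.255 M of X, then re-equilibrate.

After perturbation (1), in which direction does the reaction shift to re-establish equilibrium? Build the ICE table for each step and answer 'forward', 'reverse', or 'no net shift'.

Q₀ = 120.5 vs Keq = 16.38 ⇒ Q>K, reverse
Step 1:
                   X          G          M          B
  Initial      1.206    0.09194    0.06051     0.1436
  Change     0.00986    0.00986    0.02958   -0.02958
  Equil        1.216     0.1018    0.09009      0.114
  solve Keq expr → x = -0.00986; check Q = 16.38
Then remove 0.255 M of X.
Step 2:
                   X          G          M          B
  Initial     0.9609     0.1018    0.09009      0.114
  Change    0.001246   0.001246   0.003737  -0.003737
  Equil       0.9621      0.103    0.09383     0.1103
  solve Keq expr → x = -0.001246; check Q = 16.38

Direction: reverse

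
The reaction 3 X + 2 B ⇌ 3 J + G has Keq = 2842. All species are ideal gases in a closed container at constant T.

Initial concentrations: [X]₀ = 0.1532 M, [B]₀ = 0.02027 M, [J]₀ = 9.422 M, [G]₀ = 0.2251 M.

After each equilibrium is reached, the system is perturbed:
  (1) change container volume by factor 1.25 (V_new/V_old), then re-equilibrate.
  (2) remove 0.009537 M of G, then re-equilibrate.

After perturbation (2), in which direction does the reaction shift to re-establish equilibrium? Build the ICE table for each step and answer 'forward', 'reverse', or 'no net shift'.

Direction: forward

Q₀ = 1.2744e+08 vs Keq = 2842 ⇒ Q>K, reverse
Step 1:
                   X          B          J          G
  init        0.1532    0.02027      9.422     0.2251
  Δ           0.4381     0.2921    -0.4381     -0.146
  eq          0.5913     0.3123      8.984    0.07906
  solve Keq expr → x = -0.146; check Q = 2842
Then change container volume by factor 1.25 (V_new/V_old).
Step 2:
                   X          B          J          G
  init        0.4731     0.2499      7.187    0.06325
  Δ          0.01284    0.00856   -0.01284   -0.00428
  eq          0.4859     0.2584      7.174    0.05897
  solve Keq expr → x = -0.00428; check Q = 2842
Then remove 0.009537 M of G.
Step 3:
                   X          B          J          G
  init        0.4859     0.2584      7.174    0.04943
  Δ        -0.009581  -0.006388   0.009581   0.003194
  eq          0.4763     0.2521      7.184    0.05263
  solve Keq expr → x = 0.003194; check Q = 2842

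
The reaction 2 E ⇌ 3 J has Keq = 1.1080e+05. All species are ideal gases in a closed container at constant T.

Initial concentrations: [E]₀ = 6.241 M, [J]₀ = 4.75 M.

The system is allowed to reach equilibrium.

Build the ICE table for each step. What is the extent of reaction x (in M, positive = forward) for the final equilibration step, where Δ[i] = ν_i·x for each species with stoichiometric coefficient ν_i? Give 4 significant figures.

Q₀ = 2.752 vs Keq = 1.1080e+05 ⇒ Q<K, forward
Step 1:
                   E          J
  Initial      6.241       4.75
  Change      -6.086      9.129
  Equil       0.1553      13.88
  solve Keq expr → x = 3.043; check Q = 1.1080e+05

x = 3.043 M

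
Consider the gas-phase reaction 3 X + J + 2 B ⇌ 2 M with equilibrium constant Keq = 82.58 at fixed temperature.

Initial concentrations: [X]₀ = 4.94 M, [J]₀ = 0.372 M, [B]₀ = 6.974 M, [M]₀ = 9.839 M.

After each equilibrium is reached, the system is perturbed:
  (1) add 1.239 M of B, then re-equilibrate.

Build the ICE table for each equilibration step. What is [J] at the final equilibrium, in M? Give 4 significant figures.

Q₀ = 0.04438 vs Keq = 82.58 ⇒ Q<K, forward
Step 1:
                   X          J          B          M
  Initial       4.94      0.372      6.974      9.839
  Change      -1.114    -0.3714    -0.7428     0.7428
  Equil        3.826 6.2359e-04      6.231      10.58
  solve Keq expr → x = 0.3714; check Q = 82.58
Then add 1.239 M of B.
Step 2:
                   X          J          B          M
  Initial      3.826 6.2359e-04       7.47      10.58
  Change  -5.6830e-04 -1.8943e-04 -3.7886e-04 3.7886e-04
  Equil        3.825 4.3416e-04       7.47      10.58
  solve Keq expr → x = 1.8943e-04; check Q = 82.58

[J]_eq = 4.3416e-04 M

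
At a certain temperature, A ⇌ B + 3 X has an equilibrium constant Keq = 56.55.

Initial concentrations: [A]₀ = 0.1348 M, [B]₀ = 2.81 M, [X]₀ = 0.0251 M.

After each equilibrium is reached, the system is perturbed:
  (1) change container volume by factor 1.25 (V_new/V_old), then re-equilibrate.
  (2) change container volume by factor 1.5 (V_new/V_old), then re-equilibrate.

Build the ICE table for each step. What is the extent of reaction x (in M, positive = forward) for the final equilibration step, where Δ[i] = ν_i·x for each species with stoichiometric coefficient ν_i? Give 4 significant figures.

Q₀ = 3.2964e-04 vs Keq = 56.55 ⇒ Q<K, forward
Step 1:
                   A          B          X
  init        0.1348       2.81     0.0251
  Δ           -0.131      0.131      0.393
  eq        0.003801      2.941     0.4181
  solve Keq expr → x = 0.131; check Q = 56.55
Then change container volume by factor 1.25 (V_new/V_old).
Step 2:
                   A          B          X
  init      0.003041      2.353     0.3345
  Δ        -0.001423   0.001423   0.004268
  eq        0.001618      2.354     0.3387
  solve Keq expr → x = 0.001423; check Q = 56.55
Then change container volume by factor 1.5 (V_new/V_old).
Step 3:
                   A          B          X
  init      0.001079      1.569     0.2258
  Δ       -7.4936e-04 7.4936e-04   0.002248
  eq      3.2944e-04       1.57     0.2281
  solve Keq expr → x = 7.4936e-04; check Q = 56.55

x = 7.4936e-04 M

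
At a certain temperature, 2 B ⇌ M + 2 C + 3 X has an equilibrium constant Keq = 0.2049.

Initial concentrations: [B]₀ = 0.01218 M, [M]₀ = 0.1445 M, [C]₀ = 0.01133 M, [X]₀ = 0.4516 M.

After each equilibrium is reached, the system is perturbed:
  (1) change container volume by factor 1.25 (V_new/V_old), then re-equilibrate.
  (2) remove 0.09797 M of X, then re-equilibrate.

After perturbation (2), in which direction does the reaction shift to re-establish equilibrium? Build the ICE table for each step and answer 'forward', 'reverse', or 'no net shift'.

Direction: forward

Q₀ = 0.01152 vs Keq = 0.2049 ⇒ Q<K, forward
Step 1:
                    B           M           C           X
  Initial     0.01218      0.1445     0.01133      0.4516
  Change     -0.00722     0.00361     0.00722     0.01083
  Equil       0.00496      0.1481     0.01855      0.4624
  solve Keq expr → x = 0.00361; check Q = 0.2049
Then change container volume by factor 1.25 (V_new/V_old).
Step 2:
                    B           M           C           X
  Initial    0.003968      0.1185     0.01484      0.3699
  Change    -0.001197  5.9832e-04    0.001197    0.001795
  Equil      0.002771      0.1191     0.01604      0.3717
  solve Keq expr → x = 5.9832e-04; check Q = 0.2049
Then remove 0.09797 M of X.
Step 3:
                    B           M           C           X
  Initial    0.002771      0.1191     0.01604      0.2738
  Change  -9.0375e-04  4.5187e-04  9.0375e-04    0.001356
  Equil      0.001867      0.1195     0.01694      0.2751
  solve Keq expr → x = 4.5187e-04; check Q = 0.2049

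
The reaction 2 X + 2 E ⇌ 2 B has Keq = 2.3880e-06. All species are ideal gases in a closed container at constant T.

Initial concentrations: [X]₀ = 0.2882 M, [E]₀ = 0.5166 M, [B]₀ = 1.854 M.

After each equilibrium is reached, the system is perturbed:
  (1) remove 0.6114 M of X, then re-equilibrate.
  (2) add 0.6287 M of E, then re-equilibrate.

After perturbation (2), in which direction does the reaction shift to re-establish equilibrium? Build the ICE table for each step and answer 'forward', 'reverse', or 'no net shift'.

Q₀ = 155.1 vs Keq = 2.3880e-06 ⇒ Q>K, reverse
Step 1:
                  X         E         B
  Initial    0.2882    0.5166     1.854
  Change      1.846     1.846    -1.846
  Equil       2.134     2.363  0.007793
  solve Keq expr → x = -0.9231; check Q = 2.3880e-06
Then remove 0.6114 M of X.
Step 2:
                  X         E         B
  Initial     1.523     2.363  0.007793
  Change   0.002219  0.002219 -0.002219
  Equil       1.525     2.365  0.005574
  solve Keq expr → x = -0.00111; check Q = 2.3880e-06
Then add 0.6287 M of E.
Step 3:
                  X         E         B
  Initial     1.525     2.994  0.005574
  Change  -0.001472 -0.001472  0.001472
  Equil       1.524     2.992  0.007046
  solve Keq expr → x = 7.3577e-04; check Q = 2.3880e-06

Direction: forward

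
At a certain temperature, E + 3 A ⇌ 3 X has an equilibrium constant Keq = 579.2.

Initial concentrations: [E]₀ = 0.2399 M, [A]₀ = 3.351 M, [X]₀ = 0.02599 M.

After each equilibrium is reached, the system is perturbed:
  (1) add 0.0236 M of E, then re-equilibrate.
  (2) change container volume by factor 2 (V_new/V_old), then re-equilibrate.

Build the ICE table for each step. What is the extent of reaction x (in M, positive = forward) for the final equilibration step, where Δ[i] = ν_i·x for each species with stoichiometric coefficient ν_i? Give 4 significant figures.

Q₀ = 1.9448e-06 vs Keq = 579.2 ⇒ Q<K, forward
Step 1:
                   E          A          X
  Initial     0.2399      3.351    0.02599
  Change     -0.2399    -0.7196     0.7196
  Equil   3.9271e-05      2.631     0.7456
  solve Keq expr → x = 0.2399; check Q = 579.2
Then add 0.0236 M of E.
Step 2:
                   E          A          X
  Initial    0.02364      2.631     0.7456
  Change    -0.02358   -0.07075    0.07075
  Equil   5.5937e-05      2.561     0.8163
  solve Keq expr → x = 0.02358; check Q = 579.2
Then change container volume by factor 2 (V_new/V_old).
Step 3:
                   E          A          X
  Initial 2.7968e-05       1.28     0.4082
  Change  2.7923e-05 8.3769e-05 -8.3769e-05
  Equil   5.5891e-05       1.28     0.4081
  solve Keq expr → x = -2.7923e-05; check Q = 579.2

x = -2.7923e-05 M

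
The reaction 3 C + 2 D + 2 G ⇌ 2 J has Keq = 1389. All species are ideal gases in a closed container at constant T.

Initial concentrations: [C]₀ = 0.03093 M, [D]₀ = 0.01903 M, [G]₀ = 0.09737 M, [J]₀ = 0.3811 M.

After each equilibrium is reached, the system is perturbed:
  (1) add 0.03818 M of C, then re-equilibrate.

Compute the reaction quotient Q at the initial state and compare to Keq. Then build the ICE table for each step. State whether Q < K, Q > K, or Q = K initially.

Q₀ = 1.4296e+09 vs Keq = 1389 ⇒ Q>K, reverse
Step 1:
                    C           D           G           J
  init        0.03093     0.01903     0.09737      0.3811
  Δ            0.2339      0.1559      0.1559     -0.1559
  eq           0.2648       0.175      0.2533      0.2252
  solve Keq expr → x = -0.07797; check Q = 1389
Then add 0.03818 M of C.
Step 2:
                    C           D           G           J
  init          0.303       0.175      0.2533      0.2252
  Δ          -0.01387   -0.009247   -0.009247    0.009247
  eq           0.2892      0.1657      0.2441      0.2344
  solve Keq expr → x = 0.004623; check Q = 1389

Q₀ = 1.4296e+09; Q > K (proceeds reverse)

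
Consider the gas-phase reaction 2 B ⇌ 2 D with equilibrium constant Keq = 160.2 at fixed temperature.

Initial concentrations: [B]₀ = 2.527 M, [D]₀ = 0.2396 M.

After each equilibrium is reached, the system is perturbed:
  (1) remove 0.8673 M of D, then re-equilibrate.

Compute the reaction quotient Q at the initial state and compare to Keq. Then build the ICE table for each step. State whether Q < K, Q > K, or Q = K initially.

Q₀ = 0.00899 vs Keq = 160.2 ⇒ Q<K, forward
Step 1:
                  B         D
  init        2.527    0.2396
  Δ          -2.324     2.324
  eq         0.2026     2.564
  solve Keq expr → x = 1.162; check Q = 160.2
Then remove 0.8673 M of D.
Step 2:
                  B         D
  init       0.2026     1.697
  Δ        -0.06351   0.06351
  eq         0.1391      1.76
  solve Keq expr → x = 0.03175; check Q = 160.2

Q₀ = 0.00899; Q < K (proceeds forward)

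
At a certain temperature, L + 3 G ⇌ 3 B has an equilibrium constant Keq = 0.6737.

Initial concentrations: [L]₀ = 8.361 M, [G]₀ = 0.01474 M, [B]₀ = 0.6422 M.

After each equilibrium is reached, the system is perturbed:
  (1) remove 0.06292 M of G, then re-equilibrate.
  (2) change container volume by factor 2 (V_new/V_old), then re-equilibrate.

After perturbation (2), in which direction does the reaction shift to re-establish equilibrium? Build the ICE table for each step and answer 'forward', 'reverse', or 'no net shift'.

Direction: reverse

Q₀ = 9891 vs Keq = 0.6737 ⇒ Q>K, reverse
Step 1:
                   L          G          B
  I            8.361    0.01474     0.6422
  C          0.07373     0.2212    -0.2212
  E            8.435     0.2359      0.421
  solve Keq expr → x = -0.07373; check Q = 0.6737
Then remove 0.06292 M of G.
Step 2:
                   L          G          B
  I            8.435      0.173      0.421
  C          0.01342    0.04025   -0.04025
  E            8.448     0.2133     0.3808
  solve Keq expr → x = -0.01342; check Q = 0.6737
Then change container volume by factor 2 (V_new/V_old).
Step 3:
                   L          G          B
  I            4.224     0.1066     0.1904
  C         0.005406    0.01622   -0.01622
  E            4.229     0.1228     0.1742
  solve Keq expr → x = -0.005406; check Q = 0.6737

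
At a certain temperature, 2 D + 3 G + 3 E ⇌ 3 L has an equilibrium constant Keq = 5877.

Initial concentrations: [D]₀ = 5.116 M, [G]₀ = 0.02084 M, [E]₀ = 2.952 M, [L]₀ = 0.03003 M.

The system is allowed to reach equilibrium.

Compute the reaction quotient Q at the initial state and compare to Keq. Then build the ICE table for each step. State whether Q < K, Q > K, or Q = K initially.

Q₀ = 0.004444; Q < K (proceeds forward)

Q₀ = 0.004444 vs Keq = 5877 ⇒ Q<K, forward
Step 1:
                   D          G          E          L
  init         5.116    0.02084      2.952    0.03003
  Δ         -0.01368   -0.02052   -0.02052    0.02052
  eq           5.102 3.2239e-04      2.931    0.05055
  solve Keq expr → x = 0.006839; check Q = 5877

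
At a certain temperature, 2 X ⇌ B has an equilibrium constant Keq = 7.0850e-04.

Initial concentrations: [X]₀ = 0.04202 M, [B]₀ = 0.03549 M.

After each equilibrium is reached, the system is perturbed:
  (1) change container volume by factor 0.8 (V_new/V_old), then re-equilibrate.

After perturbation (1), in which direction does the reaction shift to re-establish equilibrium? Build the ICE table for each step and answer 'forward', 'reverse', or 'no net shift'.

Direction: forward

Q₀ = 20.1 vs Keq = 7.0850e-04 ⇒ Q>K, reverse
Step 1:
                  X         B
  Initial   0.04202   0.03549
  Change    0.07096  -0.03548
  Equil       0.113 9.0439e-06
  solve Keq expr → x = -0.03548; check Q = 7.0850e-04
Then change container volume by factor 0.8 (V_new/V_old).
Step 2:
                  X         B
  Initial    0.1412 1.1305e-05
  Change  -5.6502e-06 2.8251e-06
  Equil      0.1412 1.4130e-05
  solve Keq expr → x = 2.8251e-06; check Q = 7.0850e-04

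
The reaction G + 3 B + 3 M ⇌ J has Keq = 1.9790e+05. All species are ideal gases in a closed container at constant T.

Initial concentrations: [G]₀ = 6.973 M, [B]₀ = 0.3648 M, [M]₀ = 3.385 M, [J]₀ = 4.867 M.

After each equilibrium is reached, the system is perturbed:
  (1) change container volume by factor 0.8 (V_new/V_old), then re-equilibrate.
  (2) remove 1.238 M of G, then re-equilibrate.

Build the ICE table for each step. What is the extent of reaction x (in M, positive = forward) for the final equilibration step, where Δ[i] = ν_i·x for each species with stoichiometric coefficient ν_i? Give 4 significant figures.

x = -7.2625e-05 M

Q₀ = 0.3707 vs Keq = 1.9790e+05 ⇒ Q<K, forward
Step 1:
                    G           B           M           J
  Initial       6.973      0.3648       3.385       4.867
  Change      -0.1199     -0.3597     -0.3597      0.1199
  Equil         6.853    0.005102       3.025       4.987
  solve Keq expr → x = 0.1199; check Q = 1.9790e+05
Then change container volume by factor 0.8 (V_new/V_old).
Step 2:
                    G           B           M           J
  Initial       8.566    0.006377       3.782       6.234
  Change  -7.6436e-04   -0.002293   -0.002293  7.6436e-04
  Equil         8.566    0.004084       3.779       6.234
  solve Keq expr → x = 7.6436e-04; check Q = 1.9790e+05
Then remove 1.238 M of G.
Step 3:
                    G           B           M           J
  Initial       7.328    0.004084       3.779       6.234
  Change   7.2625e-05  2.1787e-04  2.1787e-04 -7.2625e-05
  Equil         7.328    0.004302        3.78       6.234
  solve Keq expr → x = -7.2625e-05; check Q = 1.9790e+05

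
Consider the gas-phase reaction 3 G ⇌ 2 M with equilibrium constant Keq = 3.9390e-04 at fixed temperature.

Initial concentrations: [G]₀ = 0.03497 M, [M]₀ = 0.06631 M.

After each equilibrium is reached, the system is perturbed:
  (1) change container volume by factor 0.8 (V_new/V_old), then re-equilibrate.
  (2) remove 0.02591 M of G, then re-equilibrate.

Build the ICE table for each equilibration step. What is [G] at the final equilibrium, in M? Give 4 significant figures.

Q₀ = 102.8 vs Keq = 3.9390e-04 ⇒ Q>K, reverse
Step 1:
                   G          M
  init       0.03497    0.06631
  Δ          0.09802   -0.06535
  eq           0.133 9.6256e-04
  solve Keq expr → x = -0.03267; check Q = 3.9390e-04
Then change container volume by factor 0.8 (V_new/V_old).
Step 2:
                   G          M
  init        0.1662   0.001203
  Δ       -2.0922e-04 1.3948e-04
  eq           0.166   0.001343
  solve Keq expr → x = 6.9740e-05; check Q = 3.9390e-04
Then remove 0.02591 M of G.
Step 3:
                   G          M
  init        0.1401   0.001343
  Δ       4.4510e-04 -2.9673e-04
  eq          0.1406   0.001046
  solve Keq expr → x = -1.4837e-04; check Q = 3.9390e-04

[G]_eq = 0.1406 M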